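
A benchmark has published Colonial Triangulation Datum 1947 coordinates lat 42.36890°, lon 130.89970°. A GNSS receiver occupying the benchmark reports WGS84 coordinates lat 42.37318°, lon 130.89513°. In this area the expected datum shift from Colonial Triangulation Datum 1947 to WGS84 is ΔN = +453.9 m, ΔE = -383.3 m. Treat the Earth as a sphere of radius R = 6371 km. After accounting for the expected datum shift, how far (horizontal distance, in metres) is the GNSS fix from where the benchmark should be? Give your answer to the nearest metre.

23 m

Observed coordinate differences: Δφ = +0.00428°, Δλ = -0.00457°.
Converting to metres (1° lat = 111195 m, cos φ = 0.738821): observed ΔN = 475.9 m, observed ΔE = -375.4 m.
Subtracting the expected shift leaves a residual of 475.9 − (453.9) = 22.0 m north and -375.4 − (-383.3) = 7.9 m east.
Residual distance = √(22.0² + 7.9²) = 23.4 m.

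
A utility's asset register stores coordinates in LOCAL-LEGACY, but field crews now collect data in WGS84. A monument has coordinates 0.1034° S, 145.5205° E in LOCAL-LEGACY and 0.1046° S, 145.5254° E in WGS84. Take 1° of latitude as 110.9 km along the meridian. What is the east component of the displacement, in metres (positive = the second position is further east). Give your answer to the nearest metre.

ΔE = 543 m

Δφ = -0.1046° − -0.1034° = -0.0012°; Δλ = 145.5254° − 145.5205° = +0.0049°.
ΔN = Δφ × 110900 = -133.1 m; ΔE = Δλ × 110900 × cos(-0.1034°) = +0.0049 × 110900 × 0.999998 = 543.4 m.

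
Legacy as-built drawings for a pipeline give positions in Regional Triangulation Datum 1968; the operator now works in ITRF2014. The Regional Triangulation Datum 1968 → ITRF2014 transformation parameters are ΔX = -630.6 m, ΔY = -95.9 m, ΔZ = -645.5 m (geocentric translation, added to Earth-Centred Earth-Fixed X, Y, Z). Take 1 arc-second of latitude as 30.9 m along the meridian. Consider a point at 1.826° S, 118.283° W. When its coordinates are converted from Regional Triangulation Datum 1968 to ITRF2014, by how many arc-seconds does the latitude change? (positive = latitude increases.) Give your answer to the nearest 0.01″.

sin φ = -0.031864, cos φ = 0.999492, sin λ = -0.880618, cos λ = -0.473827.
North component: ΔN = −sin φ cos λ·ΔX − sin φ sin λ·ΔY + cos φ·ΔZ = −(-0.031864)(-0.473827)(-630.6) − (-0.031864)(-0.880618)(-95.9) + (0.999492)(-645.5) = -632.96 m.
1° of latitude spans 3600 × 30.90 = 111240 m, so Δφ = -632.96 / 111240 × 3600 = -20.484″.

Δφ = -20.48″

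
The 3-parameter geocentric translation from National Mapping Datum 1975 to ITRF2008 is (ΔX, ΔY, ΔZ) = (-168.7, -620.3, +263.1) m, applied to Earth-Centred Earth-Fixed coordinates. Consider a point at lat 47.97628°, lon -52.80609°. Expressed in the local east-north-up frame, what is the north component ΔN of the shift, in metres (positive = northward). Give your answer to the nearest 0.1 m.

At φ = 47.97628°, λ = -52.80609°: sin φ = 0.742868, cos φ = 0.669438, sin λ = -0.796594, cos λ = 0.604514.
ΔN = −sin φ cos λ·ΔX − sin φ sin λ·ΔY + cos φ·ΔZ = −(0.742868)(0.604514)(-168.7) − (0.742868)(-0.796594)(-620.3) + (0.669438)(263.1) = -115.18 m.

ΔN = -115.2 m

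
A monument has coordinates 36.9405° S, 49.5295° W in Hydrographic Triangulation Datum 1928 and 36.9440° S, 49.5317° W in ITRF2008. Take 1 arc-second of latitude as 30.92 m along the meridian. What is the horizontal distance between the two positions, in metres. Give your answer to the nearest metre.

Δφ = -36.9440° − -36.9405° = -0.0035°; Δλ = -49.5317° − -49.5295° = -0.0022°.
1° of latitude = 3600 × 30.92 = 111312 m.
ΔN = Δφ × 111312 = -389.6 m; ΔE = Δλ × 111312 × cos(-36.9405°) = -0.0022 × 111312 × 0.799260 = -195.7 m.
Distance = √(ΔE² + ΔN²) = √((-195.7)² + (-389.6)²) = 436.0 m.

436 m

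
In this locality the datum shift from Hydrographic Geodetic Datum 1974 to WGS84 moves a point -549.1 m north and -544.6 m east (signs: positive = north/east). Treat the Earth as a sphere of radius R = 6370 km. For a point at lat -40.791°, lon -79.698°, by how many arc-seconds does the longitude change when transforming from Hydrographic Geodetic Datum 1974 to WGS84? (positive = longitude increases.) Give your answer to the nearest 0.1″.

Δλ = -23.3″

At latitude -40.791°, cos φ = 0.757098.
One radian of longitude at latitude φ spans R cos φ, so Δλ = ΔE / (R cos φ) = -544.6 / (6370000 × 0.757098) = -1.1292e-04 rad = -23.292″.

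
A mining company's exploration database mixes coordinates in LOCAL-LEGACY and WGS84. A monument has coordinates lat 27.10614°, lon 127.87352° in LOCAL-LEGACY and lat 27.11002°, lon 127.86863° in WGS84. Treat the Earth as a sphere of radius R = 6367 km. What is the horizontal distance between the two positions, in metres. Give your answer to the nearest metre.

Δφ = 27.11002° − 27.10614° = +0.00388°; Δλ = 127.86863° − 127.87352° = -0.00489°.
1° along a meridian = πR/180 = 111125 m.
ΔN = Δφ × 111125 = 431.2 m; ΔE = Δλ × 111125 × cos(27.10614°) = -0.00489 × 111125 × 0.890164 = -483.7 m.
Distance = √(ΔE² + ΔN²) = √((-483.7)² + 431.2²) = 648.0 m.

648 m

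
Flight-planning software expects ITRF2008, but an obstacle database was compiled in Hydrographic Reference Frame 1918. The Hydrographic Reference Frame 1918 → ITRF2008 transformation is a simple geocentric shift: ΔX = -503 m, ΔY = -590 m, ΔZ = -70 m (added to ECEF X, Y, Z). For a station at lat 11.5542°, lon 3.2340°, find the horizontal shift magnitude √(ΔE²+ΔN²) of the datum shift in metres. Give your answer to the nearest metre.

The local east axis at (φ, λ) is (−sin λ, cos λ, 0), so ΔE = −sin(3.2340°)·(-503) + cos(3.2340°)·(-590) = -560.68 m.
The local north axis is (−sin φ cos λ, −sin φ sin λ, cos φ), giving ΔN = 100.588 + 6.667 − 68.581 = 38.67 m.
Horizontal magnitude = √(ΔE² + ΔN²) = √((-560.68)² + 38.67²) = 562.02 m.

562 m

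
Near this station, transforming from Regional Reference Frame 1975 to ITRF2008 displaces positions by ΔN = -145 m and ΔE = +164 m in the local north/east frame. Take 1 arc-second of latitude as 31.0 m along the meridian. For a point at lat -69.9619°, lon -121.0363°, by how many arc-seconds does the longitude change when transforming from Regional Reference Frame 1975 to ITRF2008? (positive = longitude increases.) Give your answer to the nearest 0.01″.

Δλ = 15.44″

At latitude -69.9619°, cos φ = 0.342645.
1″ of longitude at this latitude = 31.00 × cos φ = 10.6220 m, so Δλ = 164.0 / 10.6220 = 15.440″.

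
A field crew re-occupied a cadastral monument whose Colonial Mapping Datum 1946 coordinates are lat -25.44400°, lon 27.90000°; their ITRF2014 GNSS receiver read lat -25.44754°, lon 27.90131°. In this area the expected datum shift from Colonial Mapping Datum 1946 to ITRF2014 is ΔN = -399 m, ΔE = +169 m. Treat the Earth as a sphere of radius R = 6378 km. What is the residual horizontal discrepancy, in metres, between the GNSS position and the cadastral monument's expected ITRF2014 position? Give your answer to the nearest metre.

38 m

Observed coordinate differences: Δφ = -0.00354°, Δλ = +0.00131°.
Converting to metres (1° lat = 111317 m, cos φ = 0.903006): observed ΔN = -394.1 m, observed ΔE = 131.7 m.
Subtracting the expected shift leaves a residual of -394.1 − (-399) = 4.9 m north and 131.7 − (169) = -37.3 m east.
Residual distance = √(4.9² + (-37.3)²) = 37.6 m.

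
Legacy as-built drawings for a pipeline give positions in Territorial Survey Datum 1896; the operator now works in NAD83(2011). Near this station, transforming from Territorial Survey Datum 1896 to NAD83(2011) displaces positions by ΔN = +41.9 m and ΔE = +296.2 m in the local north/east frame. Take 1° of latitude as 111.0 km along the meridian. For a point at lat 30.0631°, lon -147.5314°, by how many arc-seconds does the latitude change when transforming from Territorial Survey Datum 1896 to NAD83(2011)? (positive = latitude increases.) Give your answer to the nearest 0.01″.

Δφ = 1.36″

1° of latitude = 111.0 km, so Δφ = 41.9 / 111000 = 0.0003775° = 1.359″.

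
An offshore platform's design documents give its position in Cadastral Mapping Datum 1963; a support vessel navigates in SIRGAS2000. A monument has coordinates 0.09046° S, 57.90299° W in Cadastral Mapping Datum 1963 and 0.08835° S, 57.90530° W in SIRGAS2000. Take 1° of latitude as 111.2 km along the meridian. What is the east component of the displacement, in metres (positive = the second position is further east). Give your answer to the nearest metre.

ΔE = -257 m

Δφ = -0.08835° − -0.09046° = +0.00211°; Δλ = -57.90530° − -57.90299° = -0.00231°.
ΔN = Δφ × 111200 = 234.6 m; ΔE = Δλ × 111200 × cos(-0.09046°) = -0.00231 × 111200 × 0.999999 = -256.9 m.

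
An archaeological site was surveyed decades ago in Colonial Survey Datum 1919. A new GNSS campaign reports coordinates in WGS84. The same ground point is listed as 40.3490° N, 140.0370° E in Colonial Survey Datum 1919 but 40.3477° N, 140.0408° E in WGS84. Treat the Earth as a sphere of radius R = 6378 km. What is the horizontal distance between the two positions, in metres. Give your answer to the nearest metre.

353 m

Δφ = 40.3477° − 40.3490° = -0.0013°; Δλ = 140.0408° − 140.0370° = +0.0038°.
1° along a meridian = πR/180 = 111317 m.
ΔN = Δφ × 111317 = -144.7 m; ΔE = Δλ × 111317 × cos(40.3490°) = +0.0038 × 111317 × 0.762115 = 322.4 m.
Distance = √(ΔE² + ΔN²) = √(322.4² + (-144.7)²) = 353.4 m.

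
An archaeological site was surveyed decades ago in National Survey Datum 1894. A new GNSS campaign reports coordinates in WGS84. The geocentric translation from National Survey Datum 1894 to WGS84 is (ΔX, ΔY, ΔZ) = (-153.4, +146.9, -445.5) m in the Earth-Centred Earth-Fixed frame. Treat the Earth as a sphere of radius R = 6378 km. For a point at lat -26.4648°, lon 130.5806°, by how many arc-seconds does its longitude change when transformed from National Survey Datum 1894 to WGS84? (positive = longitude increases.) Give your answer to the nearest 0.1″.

sin φ = -0.445648, cos φ = 0.895208, sin λ = 0.759492, cos λ = -0.650517.
East component: ΔE = −sin λ·ΔX + cos λ·ΔY = −(0.759492)(-153.4) + (-0.650517)(146.9) = 20.95 m.
1° of latitude spans πR/180 = 111317 m; at latitude φ, 1° of longitude spans that × cos φ = 99652.0 m, so Δλ = 20.95 / 99652.0 × 3600 = 0.757″.

Δλ = 0.8″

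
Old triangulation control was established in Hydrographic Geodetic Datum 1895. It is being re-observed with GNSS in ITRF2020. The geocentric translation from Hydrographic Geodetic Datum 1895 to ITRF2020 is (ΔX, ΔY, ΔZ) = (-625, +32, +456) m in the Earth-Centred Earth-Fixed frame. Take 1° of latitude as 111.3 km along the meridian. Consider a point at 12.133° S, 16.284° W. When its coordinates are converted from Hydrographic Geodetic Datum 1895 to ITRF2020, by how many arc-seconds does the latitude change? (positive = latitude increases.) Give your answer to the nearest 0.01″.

sin φ = -0.210182, cos φ = 0.977662, sin λ = -0.280399, cos λ = 0.959884.
North component: ΔN = −sin φ cos λ·ΔX − sin φ sin λ·ΔY + cos φ·ΔZ = −(-0.210182)(0.959884)(-625) − (-0.210182)(-0.280399)(32) + (0.977662)(456) = 317.83 m.
1° of latitude spans 111300 m, so Δφ = 317.83 / 111300 × 3600 = 10.280″.

Δφ = 10.28″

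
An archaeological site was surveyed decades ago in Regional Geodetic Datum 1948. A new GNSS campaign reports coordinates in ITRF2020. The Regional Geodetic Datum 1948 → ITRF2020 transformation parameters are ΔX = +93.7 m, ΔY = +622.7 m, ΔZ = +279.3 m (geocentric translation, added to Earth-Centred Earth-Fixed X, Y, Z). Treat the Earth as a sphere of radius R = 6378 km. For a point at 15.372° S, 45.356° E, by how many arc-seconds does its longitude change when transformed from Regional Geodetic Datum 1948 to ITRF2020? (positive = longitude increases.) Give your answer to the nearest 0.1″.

sin φ = -0.265085, cos φ = 0.964225, sin λ = 0.711487, cos λ = 0.702700.
East component: ΔE = −sin λ·ΔX + cos λ·ΔY = −(0.711487)(93.7) + (0.702700)(622.7) = 370.90 m.
1° of latitude spans πR/180 = 111317 m; at latitude φ, 1° of longitude spans that × cos φ = 107334.7 m, so Δλ = 370.90 / 107334.7 × 3600 = 12.440″.

Δλ = 12.4″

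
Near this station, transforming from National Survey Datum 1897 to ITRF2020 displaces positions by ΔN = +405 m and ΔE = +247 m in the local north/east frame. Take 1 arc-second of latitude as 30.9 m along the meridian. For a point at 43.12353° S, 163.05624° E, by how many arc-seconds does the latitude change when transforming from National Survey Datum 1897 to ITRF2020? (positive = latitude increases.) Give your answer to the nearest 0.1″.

1″ of latitude = 30.90 m, so Δφ = 405.0 / 30.90 = 13.107″.

Δφ = 13.1″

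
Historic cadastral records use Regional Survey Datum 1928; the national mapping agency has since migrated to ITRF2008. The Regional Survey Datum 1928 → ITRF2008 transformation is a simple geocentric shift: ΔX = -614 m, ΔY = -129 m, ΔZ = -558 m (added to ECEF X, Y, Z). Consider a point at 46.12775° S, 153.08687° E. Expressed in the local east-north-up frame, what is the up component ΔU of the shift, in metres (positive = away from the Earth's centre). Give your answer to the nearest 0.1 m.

The local up (radial) axis is (cos φ cos λ, cos φ sin λ, sin φ), giving ΔU = 379.446 − 40.468 + 402.255 = 741.23 m.

ΔU = 741.2 m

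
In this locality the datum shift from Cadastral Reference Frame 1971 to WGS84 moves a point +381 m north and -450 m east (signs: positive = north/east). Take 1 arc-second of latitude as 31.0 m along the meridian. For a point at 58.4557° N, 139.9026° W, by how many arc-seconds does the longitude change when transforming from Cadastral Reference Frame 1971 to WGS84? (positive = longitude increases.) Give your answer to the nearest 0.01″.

At latitude 58.4557°, cos φ = 0.523158.
1″ of longitude at this latitude = 31.00 × cos φ = 16.2179 m, so Δλ = -450.0 / 16.2179 = -27.747″.

Δλ = -27.75″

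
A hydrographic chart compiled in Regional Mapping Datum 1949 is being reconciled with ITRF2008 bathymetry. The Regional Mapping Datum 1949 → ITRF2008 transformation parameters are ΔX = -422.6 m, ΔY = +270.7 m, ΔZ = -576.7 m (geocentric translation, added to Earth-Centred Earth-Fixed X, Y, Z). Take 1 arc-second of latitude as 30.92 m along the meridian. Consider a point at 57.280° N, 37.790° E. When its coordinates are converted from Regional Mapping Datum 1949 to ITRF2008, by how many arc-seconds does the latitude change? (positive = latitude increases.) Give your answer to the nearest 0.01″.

sin φ = 0.841322, cos φ = 0.540534, sin λ = 0.612769, cos λ = 0.790262.
North component: ΔN = −sin φ cos λ·ΔX − sin φ sin λ·ΔY + cos φ·ΔZ = −(0.841322)(0.790262)(-422.6) − (0.841322)(0.612769)(270.7) + (0.540534)(-576.7) = -170.31 m.
1° of latitude spans 3600 × 30.92 = 111312 m, so Δφ = -170.31 / 111312 × 3600 = -5.508″.

Δφ = -5.51″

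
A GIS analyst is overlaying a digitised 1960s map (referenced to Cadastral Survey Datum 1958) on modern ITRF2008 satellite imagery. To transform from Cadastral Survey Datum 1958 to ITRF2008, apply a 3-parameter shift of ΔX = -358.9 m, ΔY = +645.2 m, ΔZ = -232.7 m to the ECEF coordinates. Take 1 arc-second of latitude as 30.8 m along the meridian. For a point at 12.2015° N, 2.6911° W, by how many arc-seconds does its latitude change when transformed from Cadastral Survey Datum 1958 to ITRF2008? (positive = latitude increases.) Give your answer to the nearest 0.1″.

sin φ = 0.211350, cos φ = 0.977410, sin λ = -0.046951, cos λ = 0.998897.
North component: ΔN = −sin φ cos λ·ΔX − sin φ sin λ·ΔY + cos φ·ΔZ = −(0.211350)(0.998897)(-358.9) − (0.211350)(-0.046951)(645.2) + (0.977410)(-232.7) = -145.27 m.
1° of latitude spans 3600 × 30.80 = 110880 m, so Δφ = -145.27 / 110880 × 3600 = -4.717″.

Δφ = -4.7″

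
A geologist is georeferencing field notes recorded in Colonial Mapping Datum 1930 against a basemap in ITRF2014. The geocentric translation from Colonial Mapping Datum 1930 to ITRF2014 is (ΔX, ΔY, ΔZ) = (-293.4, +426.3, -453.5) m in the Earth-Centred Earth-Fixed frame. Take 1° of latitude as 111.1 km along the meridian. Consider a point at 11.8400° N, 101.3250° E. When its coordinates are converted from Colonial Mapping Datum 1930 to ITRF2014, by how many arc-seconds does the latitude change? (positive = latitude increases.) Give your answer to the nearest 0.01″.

Δφ = -17.54″

sin φ = 0.205179, cos φ = 0.978724, sin λ = 0.980529, cos λ = -0.196374.
North component: ΔN = −sin φ cos λ·ΔX − sin φ sin λ·ΔY + cos φ·ΔZ = −(0.205179)(-0.196374)(-293.4) − (0.205179)(0.980529)(426.3) + (0.978724)(-453.5) = -541.44 m.
1° of latitude spans 111100 m, so Δφ = -541.44 / 111100 × 3600 = -17.544″.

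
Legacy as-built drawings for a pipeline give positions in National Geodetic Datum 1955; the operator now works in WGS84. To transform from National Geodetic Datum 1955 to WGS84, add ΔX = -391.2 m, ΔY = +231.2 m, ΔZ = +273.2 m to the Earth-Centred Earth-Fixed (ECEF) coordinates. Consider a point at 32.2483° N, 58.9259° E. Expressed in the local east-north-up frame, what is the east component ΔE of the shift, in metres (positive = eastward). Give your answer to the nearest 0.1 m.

ΔE = 454.4 m

The local east axis at (φ, λ) is (−sin λ, cos λ, 0), so ΔE = −sin(58.9259°)·(-391.2) + cos(58.9259°)·231.2 = 454.40 m.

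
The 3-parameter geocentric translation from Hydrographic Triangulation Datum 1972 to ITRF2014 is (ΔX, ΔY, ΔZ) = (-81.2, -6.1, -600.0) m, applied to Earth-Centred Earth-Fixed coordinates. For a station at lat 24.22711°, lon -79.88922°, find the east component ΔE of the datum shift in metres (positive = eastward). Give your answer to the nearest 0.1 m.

The local east axis at (φ, λ) is (−sin λ, cos λ, 0), so ΔE = −sin(-79.88922°)·(-81.2) + cos(-79.88922°)·(-6.1) = -81.01 m.

ΔE = -81.0 m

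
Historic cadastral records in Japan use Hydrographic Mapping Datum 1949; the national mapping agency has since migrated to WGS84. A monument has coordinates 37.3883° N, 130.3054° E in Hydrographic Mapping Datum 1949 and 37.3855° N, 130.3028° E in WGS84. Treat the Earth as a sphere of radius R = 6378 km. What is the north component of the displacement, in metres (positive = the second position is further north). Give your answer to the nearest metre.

ΔN = -312 m

Δφ = 37.3855° − 37.3883° = -0.0028°; Δλ = 130.3028° − 130.3054° = -0.0026°.
1° along a meridian = πR/180 = 111317 m.
ΔN = Δφ × 111317 = -311.7 m; ΔE = Δλ × 111317 × cos(37.3883°) = -0.0026 × 111317 × 0.794539 = -230.0 m.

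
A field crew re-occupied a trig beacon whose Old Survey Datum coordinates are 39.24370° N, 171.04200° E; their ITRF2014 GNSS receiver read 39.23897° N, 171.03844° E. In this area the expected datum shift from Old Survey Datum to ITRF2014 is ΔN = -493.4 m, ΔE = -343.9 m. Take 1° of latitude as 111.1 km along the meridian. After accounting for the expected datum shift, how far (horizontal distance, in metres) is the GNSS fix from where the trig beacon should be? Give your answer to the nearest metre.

49 m

Observed coordinate differences: Δφ = -0.00473°, Δλ = -0.00356°.
Converting to metres (1° lat = 111100 m, cos φ = 0.774462): observed ΔN = -525.5 m, observed ΔE = -306.3 m.
Subtracting the expected shift leaves a residual of -525.5 − (-493.4) = -32.1 m north and -306.3 − (-343.9) = 37.6 m east.
Residual distance = √((-32.1)² + 37.6²) = 49.4 m.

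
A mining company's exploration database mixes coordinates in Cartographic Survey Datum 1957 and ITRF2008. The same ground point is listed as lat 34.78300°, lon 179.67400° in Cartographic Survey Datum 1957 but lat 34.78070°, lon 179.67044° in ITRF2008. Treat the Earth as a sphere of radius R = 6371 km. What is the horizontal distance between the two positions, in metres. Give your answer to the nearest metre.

Δφ = 34.78070° − 34.78300° = -0.00230°; Δλ = 179.67044° − 179.67400° = -0.00356°.
1° along a meridian = πR/180 = 111195 m.
ΔN = Δφ × 111195 = -255.7 m; ΔE = Δλ × 111195 × cos(34.78300°) = -0.00356 × 111195 × 0.821319 = -325.1 m.
Distance = √(ΔE² + ΔN²) = √((-325.1)² + (-255.7)²) = 413.7 m.

414 m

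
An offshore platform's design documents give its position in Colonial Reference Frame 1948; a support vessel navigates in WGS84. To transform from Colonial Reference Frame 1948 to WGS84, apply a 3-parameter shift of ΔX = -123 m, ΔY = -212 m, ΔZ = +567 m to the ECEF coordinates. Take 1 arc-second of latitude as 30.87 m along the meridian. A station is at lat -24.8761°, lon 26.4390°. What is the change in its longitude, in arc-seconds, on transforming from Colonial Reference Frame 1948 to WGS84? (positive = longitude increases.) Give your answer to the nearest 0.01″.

Δλ = -4.82″

sin φ = -0.420657, cos φ = 0.907220, sin λ = 0.445245, cos λ = 0.895409.
East component: ΔE = −sin λ·ΔX + cos λ·ΔY = −(0.445245)(-123) + (0.895409)(-212) = -135.06 m.
1° of latitude spans 3600 × 30.87 = 111132 m; at latitude φ, 1° of longitude spans that × cos φ = 100821.1 m, so Δλ = -135.06 / 100821.1 × 3600 = -4.823″.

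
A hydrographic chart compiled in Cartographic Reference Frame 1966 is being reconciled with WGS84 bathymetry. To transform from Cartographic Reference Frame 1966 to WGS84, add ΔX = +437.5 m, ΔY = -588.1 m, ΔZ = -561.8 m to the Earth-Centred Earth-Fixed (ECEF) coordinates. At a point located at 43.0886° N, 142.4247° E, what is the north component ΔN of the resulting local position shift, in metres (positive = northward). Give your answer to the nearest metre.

The local north axis is (−sin φ cos λ, −sin φ sin λ, cos φ), giving ΔN = 236.869 + 244.987 − 410.282 = 71.57 m.

ΔN = 72 m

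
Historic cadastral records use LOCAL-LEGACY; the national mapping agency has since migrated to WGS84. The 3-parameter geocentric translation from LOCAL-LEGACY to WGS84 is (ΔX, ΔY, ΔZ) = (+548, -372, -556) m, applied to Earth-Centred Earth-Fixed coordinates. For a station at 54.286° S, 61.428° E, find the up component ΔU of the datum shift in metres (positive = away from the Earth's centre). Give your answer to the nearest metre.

At φ = -54.286°, λ = 61.428°: sin φ = -0.811941, cos φ = 0.583740, sin λ = 0.878217, cos λ = 0.478263.
ΔU = cos φ cos λ·ΔX + cos φ sin λ·ΔY + sin φ·ΔZ = (0.583740)(0.478263)(548) + (0.583740)(0.878217)(-372) + (-0.811941)(-556) = 413.72 m.

ΔU = 414 m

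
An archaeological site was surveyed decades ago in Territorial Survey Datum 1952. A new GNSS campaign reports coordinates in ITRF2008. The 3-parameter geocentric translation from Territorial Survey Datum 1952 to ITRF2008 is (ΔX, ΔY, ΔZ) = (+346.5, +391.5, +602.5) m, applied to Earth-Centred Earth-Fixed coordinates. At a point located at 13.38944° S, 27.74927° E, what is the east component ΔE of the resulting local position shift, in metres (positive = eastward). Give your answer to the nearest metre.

ΔE = 185 m

The local east axis at (φ, λ) is (−sin λ, cos λ, 0), so ΔE = −sin(27.74927°)·346.5 + cos(27.74927°)·391.5 = 185.14 m.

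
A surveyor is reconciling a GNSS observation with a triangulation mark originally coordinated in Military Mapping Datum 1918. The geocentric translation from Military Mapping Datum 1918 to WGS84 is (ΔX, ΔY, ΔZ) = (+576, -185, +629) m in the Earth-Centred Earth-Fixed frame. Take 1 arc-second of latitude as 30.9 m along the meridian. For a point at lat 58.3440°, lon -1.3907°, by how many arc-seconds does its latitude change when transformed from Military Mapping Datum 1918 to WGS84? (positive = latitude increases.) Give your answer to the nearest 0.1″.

Δφ = -5.3″

sin φ = 0.851214, cos φ = 0.524818, sin λ = -0.024270, cos λ = 0.999705.
North component: ΔN = −sin φ cos λ·ΔX − sin φ sin λ·ΔY + cos φ·ΔZ = −(0.851214)(0.999705)(576) − (0.851214)(-0.024270)(-185) + (0.524818)(629) = -163.87 m.
1° of latitude spans 3600 × 30.90 = 111240 m, so Δφ = -163.87 / 111240 × 3600 = -5.303″.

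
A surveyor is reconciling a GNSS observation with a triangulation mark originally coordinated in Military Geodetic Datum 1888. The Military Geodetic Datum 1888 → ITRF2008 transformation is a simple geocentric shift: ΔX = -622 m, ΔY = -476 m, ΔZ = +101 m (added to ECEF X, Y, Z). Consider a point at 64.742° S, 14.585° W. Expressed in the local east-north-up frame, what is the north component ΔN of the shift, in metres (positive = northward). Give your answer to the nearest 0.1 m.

ΔN = -392.9 m

At φ = -64.742°, λ = -14.585°: sin φ = -0.904396, cos φ = 0.426695, sin λ = -0.251816, cos λ = 0.967775.
ΔN = −sin φ cos λ·ΔX − sin φ sin λ·ΔY + cos φ·ΔZ = −(-0.904396)(0.967775)(-622) − (-0.904396)(-0.251816)(-476) + (0.426695)(101) = -392.91 m.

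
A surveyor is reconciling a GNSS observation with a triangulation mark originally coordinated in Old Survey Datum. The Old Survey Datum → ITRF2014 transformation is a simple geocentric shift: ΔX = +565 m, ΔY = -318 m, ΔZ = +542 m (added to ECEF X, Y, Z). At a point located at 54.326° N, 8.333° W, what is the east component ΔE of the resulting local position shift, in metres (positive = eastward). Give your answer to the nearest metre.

ΔE = -233 m

At φ = 54.326°, λ = -8.333°: sin φ = 0.812348, cos φ = 0.583173, sin λ = -0.144926, cos λ = 0.989442.
ΔE = −sin λ·ΔX + cos λ·ΔY = −(-0.144926)·(565) + (0.989442)·(-318) = -232.76 m.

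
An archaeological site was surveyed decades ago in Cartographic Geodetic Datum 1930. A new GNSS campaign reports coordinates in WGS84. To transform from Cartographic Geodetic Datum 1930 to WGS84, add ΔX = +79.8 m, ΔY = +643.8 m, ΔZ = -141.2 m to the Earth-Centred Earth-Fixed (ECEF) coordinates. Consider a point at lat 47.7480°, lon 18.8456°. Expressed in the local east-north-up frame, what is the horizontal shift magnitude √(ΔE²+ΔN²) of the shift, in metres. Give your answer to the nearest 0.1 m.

The local east axis at (φ, λ) is (−sin λ, cos λ, 0), so ΔE = −sin(18.8456°)·79.8 + cos(18.8456°)·643.8 = 583.51 m.
The local north axis is (−sin φ cos λ, −sin φ sin λ, cos φ), giving ΔN = -55.901 − 153.931 − 94.942 = -304.77 m.
Horizontal magnitude = √(ΔE² + ΔN²) = √(583.51² + (-304.77)²) = 658.31 m.

658.3 m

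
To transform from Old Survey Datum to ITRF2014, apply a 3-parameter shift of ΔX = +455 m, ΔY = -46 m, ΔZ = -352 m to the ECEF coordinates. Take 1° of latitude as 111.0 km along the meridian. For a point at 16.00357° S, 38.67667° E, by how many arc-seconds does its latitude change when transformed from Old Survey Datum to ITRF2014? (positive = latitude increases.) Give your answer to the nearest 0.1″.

Δφ = -8.1″

sin φ = -0.275697, cos φ = 0.961245, sin λ = 0.624925, cos λ = 0.780685.
North component: ΔN = −sin φ cos λ·ΔX − sin φ sin λ·ΔY + cos φ·ΔZ = −(-0.275697)(0.780685)(455) − (-0.275697)(0.624925)(-46) + (0.961245)(-352) = -248.35 m.
1° of latitude spans 111000 m, so Δφ = -248.35 / 111000 × 3600 = -8.055″.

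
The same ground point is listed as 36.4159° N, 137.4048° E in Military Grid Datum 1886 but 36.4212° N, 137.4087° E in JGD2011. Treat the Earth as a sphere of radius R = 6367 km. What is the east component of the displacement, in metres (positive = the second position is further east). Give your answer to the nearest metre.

ΔE = 349 m

Δφ = 36.4212° − 36.4159° = +0.0053°; Δλ = 137.4087° − 137.4048° = +0.0039°.
1° along a meridian = πR/180 = 111125 m.
ΔN = Δφ × 111125 = 589.0 m; ΔE = Δλ × 111125 × cos(36.4159°) = +0.0039 × 111125 × 0.804729 = 348.8 m.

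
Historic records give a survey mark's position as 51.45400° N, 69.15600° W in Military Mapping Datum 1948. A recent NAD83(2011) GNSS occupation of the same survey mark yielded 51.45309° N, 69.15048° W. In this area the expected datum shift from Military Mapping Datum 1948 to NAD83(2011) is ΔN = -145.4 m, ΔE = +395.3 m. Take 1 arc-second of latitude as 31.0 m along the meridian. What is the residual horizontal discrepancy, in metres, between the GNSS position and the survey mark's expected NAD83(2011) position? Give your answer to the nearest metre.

Observed coordinate differences: Δφ = -0.00091°, Δλ = +0.00552°.
Converting to metres (1° lat = 111600 m, cos φ = 0.623143): observed ΔN = -101.6 m, observed ΔE = 383.9 m.
Subtracting the expected shift leaves a residual of -101.6 − (-145.4) = 43.8 m north and 383.9 − (395.3) = -11.4 m east.
Residual distance = √(43.8² + (-11.4)²) = 45.3 m.

45 m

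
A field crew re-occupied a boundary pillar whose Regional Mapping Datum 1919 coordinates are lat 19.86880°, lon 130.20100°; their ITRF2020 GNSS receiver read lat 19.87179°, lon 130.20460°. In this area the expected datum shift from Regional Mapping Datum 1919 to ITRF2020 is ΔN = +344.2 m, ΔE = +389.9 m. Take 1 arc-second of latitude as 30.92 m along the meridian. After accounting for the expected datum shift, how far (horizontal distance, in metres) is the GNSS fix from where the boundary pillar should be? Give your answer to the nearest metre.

17 m

Observed coordinate differences: Δφ = +0.00299°, Δλ = +0.00360°.
Converting to metres (1° lat = 111312 m, cos φ = 0.940473): observed ΔN = 332.8 m, observed ΔE = 376.9 m.
Subtracting the expected shift leaves a residual of 332.8 − (344.2) = -11.4 m north and 376.9 − (389.9) = -13.0 m east.
Residual distance = √((-11.4)² + (-13.0)²) = 17.3 m.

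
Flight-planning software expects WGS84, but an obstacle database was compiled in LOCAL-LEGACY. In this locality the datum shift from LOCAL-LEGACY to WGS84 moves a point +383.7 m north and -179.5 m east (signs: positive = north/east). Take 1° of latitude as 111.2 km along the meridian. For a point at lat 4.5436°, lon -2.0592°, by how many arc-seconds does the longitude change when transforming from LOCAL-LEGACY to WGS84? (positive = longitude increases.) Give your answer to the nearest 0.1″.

At latitude 4.5436°, cos φ = 0.996857.
1° of longitude at this latitude = 111.2 × cos φ = 110.85 km, so Δλ = -179.5 / 110850.5 = -0.0016193° = -5.829″.

Δλ = -5.8″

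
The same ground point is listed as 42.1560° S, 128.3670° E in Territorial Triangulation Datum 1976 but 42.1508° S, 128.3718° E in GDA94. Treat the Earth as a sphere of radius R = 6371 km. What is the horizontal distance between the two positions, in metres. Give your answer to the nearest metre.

701 m

Δφ = -42.1508° − -42.1560° = +0.0052°; Δλ = 128.3718° − 128.3670° = +0.0048°.
1° along a meridian = πR/180 = 111195 m.
ΔN = Δφ × 111195 = 578.2 m; ΔE = Δλ × 111195 × cos(-42.1560°) = +0.0048 × 111195 × 0.741320 = 395.7 m.
Distance = √(ΔE² + ΔN²) = √(395.7² + 578.2²) = 700.6 m.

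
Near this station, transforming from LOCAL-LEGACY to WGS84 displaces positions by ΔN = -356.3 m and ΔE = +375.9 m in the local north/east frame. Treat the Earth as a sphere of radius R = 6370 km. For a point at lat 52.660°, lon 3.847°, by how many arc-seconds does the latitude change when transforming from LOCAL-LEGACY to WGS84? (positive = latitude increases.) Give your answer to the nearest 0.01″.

On a sphere of radius R, 1 rad of latitude = R, so Δφ = ΔN / R = -356.3 / 6370000 = -5.5934e-05 rad = -11.537″.

Δφ = -11.54″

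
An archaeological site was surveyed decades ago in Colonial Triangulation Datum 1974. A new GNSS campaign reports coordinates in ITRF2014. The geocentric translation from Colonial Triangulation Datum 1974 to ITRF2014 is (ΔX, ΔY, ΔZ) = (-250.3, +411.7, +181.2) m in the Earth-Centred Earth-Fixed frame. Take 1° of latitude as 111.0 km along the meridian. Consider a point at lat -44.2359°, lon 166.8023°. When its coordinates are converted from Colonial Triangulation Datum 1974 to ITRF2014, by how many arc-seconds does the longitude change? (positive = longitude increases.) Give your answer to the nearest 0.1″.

sin φ = -0.697614, cos φ = 0.716474, sin λ = 0.228312, cos λ = -0.973588.
East component: ΔE = −sin λ·ΔX + cos λ·ΔY = −(0.228312)(-250.3) + (-0.973588)(411.7) = -343.68 m.
1° of latitude spans 111000 m; at latitude φ, 1° of longitude spans that × cos φ = 79528.6 m, so Δλ = -343.68 / 79528.6 × 3600 = -15.557″.

Δλ = -15.6″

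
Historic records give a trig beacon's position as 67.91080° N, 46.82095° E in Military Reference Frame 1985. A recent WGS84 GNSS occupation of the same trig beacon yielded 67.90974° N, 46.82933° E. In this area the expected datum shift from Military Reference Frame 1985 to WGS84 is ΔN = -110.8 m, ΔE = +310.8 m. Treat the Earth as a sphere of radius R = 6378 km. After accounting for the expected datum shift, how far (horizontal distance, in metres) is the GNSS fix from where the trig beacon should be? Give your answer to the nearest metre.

41 m

Observed coordinate differences: Δφ = -0.00106°, Δλ = +0.00838°.
Converting to metres (1° lat = 111317 m, cos φ = 0.376050): observed ΔN = -118.0 m, observed ΔE = 350.8 m.
Subtracting the expected shift leaves a residual of -118.0 − (-110.8) = -7.2 m north and 350.8 − (310.8) = 40.0 m east.
Residual distance = √((-7.2)² + 40.0²) = 40.6 m.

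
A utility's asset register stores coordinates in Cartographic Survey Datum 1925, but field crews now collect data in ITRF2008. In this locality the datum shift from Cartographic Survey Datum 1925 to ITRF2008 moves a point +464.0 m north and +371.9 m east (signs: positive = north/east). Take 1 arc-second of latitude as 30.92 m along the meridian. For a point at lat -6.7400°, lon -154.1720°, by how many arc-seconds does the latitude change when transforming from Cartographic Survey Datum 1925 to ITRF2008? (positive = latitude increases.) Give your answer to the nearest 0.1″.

1″ of latitude = 30.92 m, so Δφ = 464.0 / 30.92 = 15.006″.

Δφ = 15.0″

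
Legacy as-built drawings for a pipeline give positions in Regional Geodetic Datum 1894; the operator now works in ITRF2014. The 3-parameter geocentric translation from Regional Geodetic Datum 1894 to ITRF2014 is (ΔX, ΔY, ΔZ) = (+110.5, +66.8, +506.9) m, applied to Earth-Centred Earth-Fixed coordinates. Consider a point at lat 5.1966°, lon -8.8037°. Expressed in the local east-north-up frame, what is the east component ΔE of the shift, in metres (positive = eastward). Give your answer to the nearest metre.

At φ = 5.1966°, λ = -8.8037°: sin φ = 0.090573, cos φ = 0.995890, sin λ = -0.153050, cos λ = 0.988218.
ΔE = −sin λ·ΔX + cos λ·ΔY = −(-0.153050)·(110.5) + (0.988218)·(66.8) = 82.92 m.

ΔE = 83 m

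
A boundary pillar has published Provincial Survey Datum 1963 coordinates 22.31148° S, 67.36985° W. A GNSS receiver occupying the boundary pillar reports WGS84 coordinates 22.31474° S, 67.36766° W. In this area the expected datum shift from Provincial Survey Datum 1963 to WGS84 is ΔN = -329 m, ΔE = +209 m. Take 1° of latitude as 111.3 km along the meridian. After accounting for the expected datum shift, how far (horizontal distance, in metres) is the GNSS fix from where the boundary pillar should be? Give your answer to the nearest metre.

38 m

Observed coordinate differences: Δφ = -0.00326°, Δλ = +0.00219°.
Converting to metres (1° lat = 111300 m, cos φ = 0.925134): observed ΔN = -362.8 m, observed ΔE = 225.5 m.
Subtracting the expected shift leaves a residual of -362.8 − (-329) = -33.8 m north and 225.5 − (209) = 16.5 m east.
Residual distance = √((-33.8)² + 16.5²) = 37.6 m.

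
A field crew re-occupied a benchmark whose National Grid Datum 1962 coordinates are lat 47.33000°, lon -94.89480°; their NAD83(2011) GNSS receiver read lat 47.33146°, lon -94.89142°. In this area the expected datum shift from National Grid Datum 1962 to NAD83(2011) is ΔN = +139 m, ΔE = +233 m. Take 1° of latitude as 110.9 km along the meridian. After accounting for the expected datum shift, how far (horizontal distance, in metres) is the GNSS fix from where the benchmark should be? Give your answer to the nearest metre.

31 m

Observed coordinate differences: Δφ = +0.00146°, Δλ = +0.00338°.
Converting to metres (1° lat = 110900 m, cos φ = 0.677775): observed ΔN = 161.9 m, observed ΔE = 254.1 m.
Subtracting the expected shift leaves a residual of 161.9 − (139) = 22.9 m north and 254.1 − (233) = 21.1 m east.
Residual distance = √(22.9² + 21.1²) = 31.1 m.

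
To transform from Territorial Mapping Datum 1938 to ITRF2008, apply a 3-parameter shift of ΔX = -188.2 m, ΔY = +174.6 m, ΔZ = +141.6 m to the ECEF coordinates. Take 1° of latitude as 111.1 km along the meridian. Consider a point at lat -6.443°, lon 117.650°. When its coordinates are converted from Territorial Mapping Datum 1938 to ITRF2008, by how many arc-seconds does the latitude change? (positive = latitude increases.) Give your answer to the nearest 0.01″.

sin φ = -0.112215, cos φ = 0.993684, sin λ = 0.885799, cos λ = -0.464069.
North component: ΔN = −sin φ cos λ·ΔX − sin φ sin λ·ΔY + cos φ·ΔZ = −(-0.112215)(-0.464069)(-188.2) − (-0.112215)(0.885799)(174.6) + (0.993684)(141.6) = 167.86 m.
1° of latitude spans 111100 m, so Δφ = 167.86 / 111100 × 3600 = 5.439″.

Δφ = 5.44″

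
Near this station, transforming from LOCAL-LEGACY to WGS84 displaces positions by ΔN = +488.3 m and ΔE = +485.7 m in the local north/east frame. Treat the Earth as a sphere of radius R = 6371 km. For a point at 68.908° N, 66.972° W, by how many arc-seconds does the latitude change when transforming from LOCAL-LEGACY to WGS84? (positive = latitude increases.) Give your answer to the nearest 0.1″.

Δφ = 15.8″

On a sphere of radius R, 1 rad of latitude = R, so Δφ = ΔN / R = 488.3 / 6371000 = 7.6644e-05 rad = 15.809″.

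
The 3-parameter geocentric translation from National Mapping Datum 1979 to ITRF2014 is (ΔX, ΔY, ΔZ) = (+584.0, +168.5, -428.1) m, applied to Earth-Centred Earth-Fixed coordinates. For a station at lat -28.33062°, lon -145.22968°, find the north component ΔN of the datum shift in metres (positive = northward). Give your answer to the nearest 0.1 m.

ΔN = -650.1 m

At φ = -28.33062°, λ = -145.22968°: sin φ = -0.474559, cos φ = 0.880224, sin λ = -0.570288, cos λ = -0.821445.
ΔN = −sin φ cos λ·ΔX − sin φ sin λ·ΔY + cos φ·ΔZ = −(-0.474559)(-0.821445)(584.0) − (-0.474559)(-0.570288)(168.5) + (0.880224)(-428.1) = -650.08 m.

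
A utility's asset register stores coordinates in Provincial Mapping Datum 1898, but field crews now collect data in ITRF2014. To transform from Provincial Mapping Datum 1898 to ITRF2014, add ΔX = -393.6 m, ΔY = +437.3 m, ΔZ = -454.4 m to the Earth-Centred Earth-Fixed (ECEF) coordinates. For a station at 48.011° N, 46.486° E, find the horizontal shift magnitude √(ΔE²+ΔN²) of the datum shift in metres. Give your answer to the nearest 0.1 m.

At φ = 48.011°, λ = 46.486°: sin φ = 0.743273, cos φ = 0.668988, sin λ = 0.725206, cos λ = 0.688532.
ΔE = −sin λ·ΔX + cos λ·ΔY = −(0.725206)·(-393.6) + (0.688532)·(437.3) = 586.54 m.
ΔN = −sin φ cos λ·ΔX − sin φ sin λ·ΔY + cos φ·ΔZ = −(0.743273)(0.688532)(-393.6) − (0.743273)(0.725206)(437.3) + (0.668988)(-454.4) = -338.27 m.
Horizontal magnitude = √(ΔE² + ΔN²) = √(586.54² + (-338.27)²) = 677.09 m.

677.1 m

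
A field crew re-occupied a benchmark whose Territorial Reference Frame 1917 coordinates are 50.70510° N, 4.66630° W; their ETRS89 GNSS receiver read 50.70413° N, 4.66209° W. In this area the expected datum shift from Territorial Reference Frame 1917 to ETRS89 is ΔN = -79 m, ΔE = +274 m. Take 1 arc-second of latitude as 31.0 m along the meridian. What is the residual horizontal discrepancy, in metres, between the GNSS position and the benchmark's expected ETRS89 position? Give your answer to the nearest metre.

Observed coordinate differences: Δφ = -0.00097°, Δλ = +0.00421°.
Converting to metres (1° lat = 111600 m, cos φ = 0.633312): observed ΔN = -108.3 m, observed ΔE = 297.6 m.
Subtracting the expected shift leaves a residual of -108.3 − (-79) = -29.3 m north and 297.6 − (274) = 23.6 m east.
Residual distance = √((-29.3)² + 23.6²) = 37.6 m.

38 m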